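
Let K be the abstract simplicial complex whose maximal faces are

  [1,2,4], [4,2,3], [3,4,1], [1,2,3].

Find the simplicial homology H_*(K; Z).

We work with the vertex ordering 1 < 2 < 3 < 4. The simplices of K, each written with vertices in increasing order, are:

  0-simplices (4): [1], [2], [3], [4]
  1-simplices (6): [1,2], [1,3], [1,4], [2,3], [2,4], [3,4]
  2-simplices (4): [1,2,3], [1,2,4], [1,3,4], [2,3,4]

so the chain groups are C_0 ≅ Z^4, C_1 ≅ Z^6, C_2 ≅ Z^4.

Boundary ∂_1: C_1 → C_0 maps an edge to its endpoints' difference, ∂[p,q] = q − p. For instance
  ∂[1,3] = [3] − [1].
The resulting 4×6 matrix has rank 3, and its Smith normal form has invariant factors (1,1,1).

Boundary ∂_2: C_2 → C_1 acts by ∂[p,q,r] = [q,r] − [p,r] + [p,q]. For instance
  ∂[1,3,4] = [3,4] − [1,4] + [1,3],
  ∂[1,2,3] = [2,3] − [1,3] + [1,2].
The resulting 6×4 matrix has rank 3, and its Smith normal form has invariant factors (1,1,1).

Computing H_k = (kernel of ∂_k) / (image of ∂_{k+1}):

  H_0: rank C_0 − rank ∂_1 = 4 − 3 = 1, and the invariant factors of ∂_1 are all 1, so H_0 = Z.
  H_1: rank ker ∂_1 − rank ∂_2 = (6 − 3) − 3 = 0, and the invariant factors of ∂_2 are all 1, so H_1 = 0.
  H_2: rank ker ∂_2 − rank ∂_3 = (4 − 3) − 0 = 1, and there is no ∂_3, so H_2 = Z.

As a check, the Euler characteristic is 4 − 6 + 4 = 2, which agrees with 1 − 0 + 1 = 2.

H_0 = Z,  H_1 = 0,  H_2 = Z.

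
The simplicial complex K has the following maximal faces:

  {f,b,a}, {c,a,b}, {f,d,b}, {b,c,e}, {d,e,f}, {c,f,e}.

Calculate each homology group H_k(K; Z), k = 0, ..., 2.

Order the vertices as a < b < c < d < e < f. Listing each simplex with vertices in this order, K has dimension 2 with simplices:

  0-simplices (6): a, b, c, d, e, f
  1-simplices (12): ab, ac, af, bc, bd, be, bf, ce, cf, de, df, ef
  2-simplices (6): abc, abf, bce, bdf, cef, def

Hence C_0 ≅ Z^6, C_1 ≅ Z^12, C_2 ≅ Z^6.

Boundary ∂_1: C_1 → C_0 is given by ∂[p,q] = [q] − [p].
The resulting 6×12 matrix has rank 5, and its Smith normal form has invariant factors (1,1,1,1,1).

The boundary map ∂_2: C_2 → C_1 maps a triangle to the signed sum of its edges. For instance
  ∂abf = bf − af + ab,
  ∂def = ef − df + de.
The 12×6 boundary matrix has rank 6 and Smith normal form diag(1,1,1,1,1,1).

Reading off H_k = ker ∂_k / im ∂_{k+1}:

  H_0: rank C_0 − rank ∂_1 = 6 − 5 = 1, and the invariant factors of ∂_1 are all 1, so H_0 ≅ Z.
  H_1: rank ker ∂_1 − rank ∂_2 = (12 − 5) − 6 = 1, and the invariant factors of ∂_2 are all 1, so H_1 ≅ Z.
  H_2: rank ker ∂_2 − rank ∂_3 = (6 − 6) − 0 = 0, and there is no ∂_3, so H_2 ≅ 0.

As a check, the Euler characteristic is 6 − 12 + 6 = 0, which agrees with 1 − 1 + 0 = 0.
(K is a triangulation of the cylinder S^1 x I.)

H_0 ≅ Z,  H_1 ≅ Z,  H_2 = 0.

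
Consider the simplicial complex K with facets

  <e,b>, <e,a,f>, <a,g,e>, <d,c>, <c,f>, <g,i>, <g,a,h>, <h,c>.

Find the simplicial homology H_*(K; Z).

K has 9 vertices, 12 edges, 3 triangles.
rank ∂_0 = 0, rank ∂_1 = 8 ⇒ b_0 = 9 − 0 − 8 = 1; all invariant factors of ∂_1 are 1 so no torsion. So H_0 ≅ Z.
rank ∂_1 = 8, rank ∂_2 = 3 ⇒ b_1 = 12 − 8 − 3 = 1; all invariant factors of ∂_2 are 1 so no torsion. So H_1 ≅ Z.
rank ∂_2 = 3, rank ∂_3 = 0 ⇒ b_2 = 3 − 3 − 0 = 0. So H_2 ≅ 0.

H_0 ≅ Z,  H_1 ≅ Z,  H_2 = 0.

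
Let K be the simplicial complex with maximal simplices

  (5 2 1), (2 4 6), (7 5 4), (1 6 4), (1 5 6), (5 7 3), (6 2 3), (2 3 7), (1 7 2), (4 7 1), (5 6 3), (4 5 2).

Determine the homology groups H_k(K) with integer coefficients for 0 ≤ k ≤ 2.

We work with the vertex ordering 1 < 2 < 3 < 4 < 5 < 6 < 7. The simplices of K, each written with vertices in increasing order, are:

  0-simplices (7): [1], [2], [3], [4], [5], [6], [7]
  1-simplices (18): [1,2], [1,4], [1,5], [1,6], [1,7], [2,3], [2,4], [2,5], [2,6], [2,7], [3,5], [3,6], [3,7], [4,5], [4,6], [4,7], [5,6], [5,7]
  2-simplices (12): [1,2,5], [1,2,7], [1,4,6], [1,4,7], [1,5,6], [2,3,6], [2,3,7], [2,4,5], [2,4,6], [3,5,6], [3,5,7], [4,5,7]

Hence C_0 ≅ Z^7, C_1 ≅ Z^18, C_2 ≅ Z^12.

The boundary map ∂_1: C_1 → C_0 sends each edge [p,q] (with p < q) to q − p. For instance
  ∂[2,7] = [7] − [2].
This gives a 7×18 integer matrix of rank 6; reducing to Smith normal form yields diagonal entries (1,1,1,1,1,1).

∂_2: C_2 → C_1 sends each 2-simplex [p,q,r] to [q,r] − [p,r] + [p,q]. For instance
  ∂[2,4,6] = [4,6] − [2,6] + [2,4],
  ∂[1,4,7] = [4,7] − [1,7] + [1,4].
The resulting 18×12 matrix has rank 12, and its Smith normal form has invariant factors (1,1,1,1,1,1,1,1,1,1,1,2).

Reading off H_k = ker ∂_k / im ∂_{k+1}:

  H_0: rank C_0 − rank ∂_1 = 7 − 6 = 1, and the invariant factors of ∂_1 are all 1, so H_0 = Z.
  H_1: rank ker ∂_1 − rank ∂_2 = (18 − 6) − 12 = 0, and ∂_2 has invariant factor 2 > 1, so H_1 = Z/2Z.
  H_2: rank ker ∂_2 − rank ∂_3 = (12 − 12) − 0 = 0, and there is no ∂_3, so H_2 = 0.

H_0 ≅ Z,  H_1 ≅ Z/2Z,  H_2 = 0.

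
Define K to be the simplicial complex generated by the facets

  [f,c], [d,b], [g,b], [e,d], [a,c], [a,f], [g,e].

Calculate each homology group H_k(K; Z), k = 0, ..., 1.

H_0 ≅ Z^2,  H_1 ≅ Z^2.

Order the vertices as a < b < c < d < e < f < g. Listing each simplex with vertices in this order, K has dimension 1 with simplices:

  0-simplices (7): a, b, c, d, e, f, g
  1-simplices (7): ac, af, bd, bg, cf, de, eg

giving chain groups C_0 ≅ Z^7, C_1 ≅ Z^7.

The boundary map ∂_1: C_1 → C_0 is given by ∂[p,q] = [q] − [p].
This gives a 7×7 integer matrix of rank 5; reducing to Smith normal form yields diagonal entries (1,1,1,1,1).

Reading off H_k = ker ∂_k / im ∂_{k+1}:

  H_0: rank C_0 − rank ∂_1 = 7 − 5 = 2, and the invariant factors of ∂_1 are all 1, so H_0 ≅ Z^2.
  H_1: rank ker ∂_1 − rank ∂_2 = (7 − 5) − 0 = 2, and there is no ∂_2, so H_1 ≅ Z^2.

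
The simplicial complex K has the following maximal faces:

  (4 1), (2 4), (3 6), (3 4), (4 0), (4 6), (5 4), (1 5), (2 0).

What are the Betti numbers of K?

Take the total order 0 < 1 < 2 < 3 < 4 < 5 < 6 on the vertex set. Then K (dimension 1) consists of the simplices:

  0-simplices (7): [0], [1], [2], [3], [4], [5], [6]
  1-simplices (9): [0,2], [0,4], [1,4], [1,5], [2,4], [3,4], [3,6], [4,5], [4,6]

giving chain groups C_0 ≅ Z^7, C_1 ≅ Z^9.

The boundary map ∂_1: C_1 → C_0 maps an edge to its endpoints' difference, ∂[p,q] = q − p.
The resulting 7×9 matrix has rank 6, and its Smith normal form has invariant factors (1,1,1,1,1,1).

Now H_k = ker ∂_k / im ∂_{k+1}, so:

  H_0: rank C_0 − rank ∂_1 = 7 − 6 = 1, and the invariant factors of ∂_1 are all 1, so H_0 ≅ Z.
  H_1: rank ker ∂_1 − rank ∂_2 = (9 − 6) − 0 = 3, and there is no ∂_2, so H_1 ≅ Z^3.

As a check, the Euler characteristic is 7 − 9 = -2, which agrees with 1 − 3 = -2.
(K is a triangulation of a wedge of 3 circles.)

Hence the Betti numbers are b_0 = 1, b_1 = 3.

b_0 = 1, b_1 = 3.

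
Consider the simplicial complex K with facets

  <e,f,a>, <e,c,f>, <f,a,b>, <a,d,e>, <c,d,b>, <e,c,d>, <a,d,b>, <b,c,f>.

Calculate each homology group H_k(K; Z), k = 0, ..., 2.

H_0 = Z,  H_1 = 0,  H_2 = Z.

K has 6 vertices, 12 edges, 8 triangles.
rank ∂_0 = 0, rank ∂_1 = 5 ⇒ b_0 = 6 − 0 − 5 = 1; all invariant factors of ∂_1 are 1 so no torsion. So H_0 = Z.
rank ∂_1 = 5, rank ∂_2 = 7 ⇒ b_1 = 12 − 5 − 7 = 0; all invariant factors of ∂_2 are 1 so no torsion. So H_1 = 0.
rank ∂_2 = 7, rank ∂_3 = 0 ⇒ b_2 = 8 − 7 − 0 = 1. So H_2 = Z.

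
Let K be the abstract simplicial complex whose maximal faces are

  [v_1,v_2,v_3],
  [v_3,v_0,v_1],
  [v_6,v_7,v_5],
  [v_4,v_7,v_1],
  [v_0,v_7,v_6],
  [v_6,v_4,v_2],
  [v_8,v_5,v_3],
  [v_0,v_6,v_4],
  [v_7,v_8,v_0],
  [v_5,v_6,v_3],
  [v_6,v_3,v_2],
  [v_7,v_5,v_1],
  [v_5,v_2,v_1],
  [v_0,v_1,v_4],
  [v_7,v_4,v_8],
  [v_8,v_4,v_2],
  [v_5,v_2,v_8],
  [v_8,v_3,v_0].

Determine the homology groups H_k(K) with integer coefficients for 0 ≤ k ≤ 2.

H_0 = Z,  H_1 = Z ⊕ Z/2,  H_2 = 0.

K has 9 vertices, 27 edges, 18 triangles.
rank ∂_0 = 0, rank ∂_1 = 8 ⇒ b_0 = 9 − 0 − 8 = 1; all invariant factors of ∂_1 are 1 so no torsion. So H_0 = Z.
rank ∂_1 = 8, rank ∂_2 = 18 ⇒ b_1 = 27 − 8 − 18 = 1; ∂_2 has invariant factor(s) [2] giving torsion. So H_1 = Z ⊕ Z/2.
rank ∂_2 = 18, rank ∂_3 = 0 ⇒ b_2 = 18 − 18 − 0 = 0. So H_2 = 0.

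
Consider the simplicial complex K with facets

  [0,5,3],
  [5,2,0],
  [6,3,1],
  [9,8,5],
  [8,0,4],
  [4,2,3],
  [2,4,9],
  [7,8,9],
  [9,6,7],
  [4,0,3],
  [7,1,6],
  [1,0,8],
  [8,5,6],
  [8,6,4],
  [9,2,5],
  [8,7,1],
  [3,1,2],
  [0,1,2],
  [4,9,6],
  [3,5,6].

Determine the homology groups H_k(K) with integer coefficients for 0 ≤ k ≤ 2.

Take the total order 0 < 1 < 2 < 3 < 4 < 5 < 6 < 7 < 8 < 9 on the vertex set. Then K (dimension 2) consists of the simplices:

  0-simplices (10): [0], [1], [2], [3], [4], [5], [6], [7], [8], [9]
  1-simplices (30): (30 of them)
  2-simplices (20): (20 of them)

so the chain groups are C_0 ≅ Z^10, C_1 ≅ Z^30, C_2 ≅ Z^20.

The boundary map ∂_1: C_1 → C_0 maps an edge to its endpoints' difference, ∂[p,q] = q − p. For instance
  ∂[4,9] = [9] − [4].
The 10×30 boundary matrix has rank 9 and Smith normal form diag(1,1,1,1,1,1,1,1,1).

∂_2: C_2 → C_1 acts by ∂[p,q,r] = [q,r] − [p,r] + [p,q]. For instance
  ∂[0,2,5] = [2,5] − [0,5] + [0,2],
  ∂[6,7,9] = [7,9] − [6,9] + [6,7].
This gives a 30×20 integer matrix of rank 20; reducing to Smith normal form yields diagonal entries (1,1,1,1,1,1,1,1,1,1,1,1,1,1,1,1,1,1,1,2).

Now H_k = ker ∂_k / im ∂_{k+1}, so:

  H_0: rank C_0 − rank ∂_1 = 10 − 9 = 1, and the invariant factors of ∂_1 are all 1, so H_0 = Z.
  H_1: rank ker ∂_1 − rank ∂_2 = (30 − 9) − 20 = 1, and ∂_2 has invariant factor 2 > 1, so H_1 = Z ⊕ Z/2.
  H_2: rank ker ∂_2 − rank ∂_3 = (20 − 20) − 0 = 0, and there is no ∂_3, so H_2 = 0.

H_0 = Z,  H_1 = Z ⊕ Z/2,  H_2 = 0.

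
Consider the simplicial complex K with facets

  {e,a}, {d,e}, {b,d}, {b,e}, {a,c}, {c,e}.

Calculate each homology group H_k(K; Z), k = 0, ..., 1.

H_0 ≅ Z,  H_1 ≅ Z^2.

Fix the vertex order a < b < c < d < e and write every simplex with vertices in increasing order. Then dim K = 1 and the simplices of K are:

  0-simplices (5): a, b, c, d, e
  1-simplices (6): ac, ae, bd, be, ce, de

giving chain groups C_0 ≅ Z^5, C_1 ≅ Z^6.

The boundary map ∂_1: C_1 → C_0 is given by ∂[p,q] = [q] − [p]. For instance
  ∂be = e − b.
This gives a 5×6 integer matrix of rank 4; reducing to Smith normal form yields diagonal entries (1,1,1,1).

Reading off H_k = ker ∂_k / im ∂_{k+1}:

  H_0: rank C_0 − rank ∂_1 = 5 − 4 = 1, and the invariant factors of ∂_1 are all 1, so H_0 = Z.
  H_1: rank ker ∂_1 − rank ∂_2 = (6 − 4) − 0 = 2, and there is no ∂_2, so H_1 = Z^2.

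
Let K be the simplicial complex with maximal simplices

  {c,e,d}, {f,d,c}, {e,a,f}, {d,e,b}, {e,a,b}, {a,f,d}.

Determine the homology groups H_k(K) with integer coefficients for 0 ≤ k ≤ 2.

K has 6 vertices, 12 edges, 6 triangles.
rank ∂_0 = 0, rank ∂_1 = 5 ⇒ b_0 = 6 − 0 − 5 = 1; all invariant factors of ∂_1 are 1 so no torsion. So H_0 = Z.
rank ∂_1 = 5, rank ∂_2 = 6 ⇒ b_1 = 12 − 5 − 6 = 1; all invariant factors of ∂_2 are 1 so no torsion. So H_1 = Z.
rank ∂_2 = 6, rank ∂_3 = 0 ⇒ b_2 = 6 − 6 − 0 = 0. So H_2 = 0.

H_0 = Z,  H_1 = Z,  H_2 = 0.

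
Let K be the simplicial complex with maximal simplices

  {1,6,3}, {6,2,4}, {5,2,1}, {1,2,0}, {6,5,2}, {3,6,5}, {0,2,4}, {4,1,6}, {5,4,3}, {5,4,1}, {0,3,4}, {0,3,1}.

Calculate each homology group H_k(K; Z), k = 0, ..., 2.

Order the vertices as 0 < 1 < 2 < 3 < 4 < 5 < 6. Listing each simplex with vertices in this order, K has dimension 2 with simplices:

  0-simplices (7): [0], [1], [2], [3], [4], [5], [6]
  1-simplices (18): [0,1], [0,2], [0,3], [0,4], [1,2], [1,3], [1,4], [1,5], [1,6], [2,4], [2,5], [2,6], [3,4], [3,5], [3,6], [4,5], [4,6], [5,6]
  2-simplices (12): [0,1,2], [0,1,3], [0,2,4], [0,3,4], [1,2,5], [1,3,6], [1,4,5], [1,4,6], [2,4,6], [2,5,6], [3,4,5], [3,5,6]

so the chain groups are C_0 ≅ Z^7, C_1 ≅ Z^18, C_2 ≅ Z^12.

The boundary map ∂_1: C_1 → C_0 maps an edge to its endpoints' difference, ∂[p,q] = q − p.
This gives a 7×18 integer matrix of rank 6; reducing to Smith normal form yields diagonal entries (1,1,1,1,1,1).

The boundary map ∂_2: C_2 → C_1 sends each 2-simplex [p,q,r] to [q,r] − [p,r] + [p,q]. For instance
  ∂[2,4,6] = [4,6] − [2,6] + [2,4],
  ∂[0,1,2] = [1,2] − [0,2] + [0,1].
The resulting 18×12 matrix has rank 12, and its Smith normal form has invariant factors (1,1,1,1,1,1,1,1,1,1,1,2).

From H_k ≅ ker(∂_k) / im(∂_{k+1}) we obtain:

  H_0: rank C_0 − rank ∂_1 = 7 − 6 = 1, and the invariant factors of ∂_1 are all 1, so H_0 ≅ Z.
  H_1: rank ker ∂_1 − rank ∂_2 = (18 − 6) − 12 = 0, and ∂_2 has invariant factor 2 > 1, so H_1 ≅ Z/2Z.
  H_2: rank ker ∂_2 − rank ∂_3 = (12 − 12) − 0 = 0, and there is no ∂_3, so H_2 ≅ 0.

H_0 ≅ Z,  H_1 ≅ Z/2Z,  H_2 = 0.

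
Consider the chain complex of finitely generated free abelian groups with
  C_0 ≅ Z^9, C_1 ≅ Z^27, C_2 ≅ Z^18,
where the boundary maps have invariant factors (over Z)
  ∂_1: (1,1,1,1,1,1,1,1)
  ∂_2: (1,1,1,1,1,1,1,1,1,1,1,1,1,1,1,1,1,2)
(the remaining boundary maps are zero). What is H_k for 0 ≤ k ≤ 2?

H_0: b_0 = 9 − 0 − 8 = 1; torsion from ∂_1 factors > 1: none. So H_0 = Z.
H_1: b_1 = 27 − 8 − 18 = 1; torsion from ∂_2 factors > 1: [2]. So H_1 = Z ⊕ Z/2.
H_2: b_2 = 18 − 18 − 0 = 0; torsion from ∂_3 factors > 1: none. So H_2 = 0.

H_0 = Z,  H_1 = Z ⊕ Z/2,  H_2 = 0.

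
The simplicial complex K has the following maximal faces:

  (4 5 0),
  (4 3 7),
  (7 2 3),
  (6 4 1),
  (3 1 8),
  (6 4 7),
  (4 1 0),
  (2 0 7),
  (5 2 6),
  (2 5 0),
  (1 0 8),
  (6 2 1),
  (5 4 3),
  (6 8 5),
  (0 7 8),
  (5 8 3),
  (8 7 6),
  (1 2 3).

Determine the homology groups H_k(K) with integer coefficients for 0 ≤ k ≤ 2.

H_0 = Z,  H_1 = Z^2,  H_2 = Z.

We work with the vertex ordering 0 < 1 < 2 < 3 < 4 < 5 < 6 < 7 < 8. The simplices of K, each written with vertices in increasing order, are:

  0-simplices (9): [0], [1], [2], [3], [4], [5], [6], [7], [8]
  1-simplices (27): (27 of them)
  2-simplices (18): [0,1,4], [0,1,8], [0,2,5], [0,2,7], [0,4,5], [0,7,8], [1,2,3], [1,2,6], [1,3,8], [1,4,6], [2,3,7], [2,5,6], [3,4,5], [3,4,7], [3,5,8], [4,6,7], [5,6,8], [6,7,8]

giving chain groups C_0 ≅ Z^9, C_1 ≅ Z^27, C_2 ≅ Z^18.

∂_1: C_1 → C_0 is given by ∂[p,q] = [q] − [p]. For instance
  ∂[5,8] = [8] − [5].
As a 9×27 matrix over Z this has rank 8, with invariant factors (1,1,1,1,1,1,1,1).

The boundary map ∂_2: C_2 → C_1 acts by ∂[p,q,r] = [q,r] − [p,r] + [p,q]. For instance
  ∂[1,2,6] = [2,6] − [1,6] + [1,2],
  ∂[5,6,8] = [6,8] − [5,8] + [5,6].
The resulting 27×18 matrix has rank 17, and its Smith normal form has invariant factors (1,1,1,1,1,1,1,1,1,1,1,1,1,1,1,1,1).

Reading off H_k = ker ∂_k / im ∂_{k+1}:

  H_0: rank C_0 − rank ∂_1 = 9 − 8 = 1, and the invariant factors of ∂_1 are all 1, so H_0 ≅ Z.
  H_1: rank ker ∂_1 − rank ∂_2 = (27 − 8) − 17 = 2, and the invariant factors of ∂_2 are all 1, so H_1 ≅ Z^2.
  H_2: rank ker ∂_2 − rank ∂_3 = (18 − 17) − 0 = 1, and there is no ∂_3, so H_2 ≅ Z.

As a check, the Euler characteristic is 9 − 27 + 18 = 0, which agrees with 1 − 2 + 1 = 0.
(K is a triangulation of the torus T^2.)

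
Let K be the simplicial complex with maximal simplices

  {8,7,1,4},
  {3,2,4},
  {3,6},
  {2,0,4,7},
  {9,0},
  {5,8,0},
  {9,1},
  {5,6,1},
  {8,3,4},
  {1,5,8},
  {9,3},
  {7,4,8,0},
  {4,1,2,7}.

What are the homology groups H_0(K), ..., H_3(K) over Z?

H_0 ≅ Z,  H_1 ≅ Z^3,  H_2 = 0,  H_3 = 0.

Order the vertices as 0 < 1 < 2 < 3 < 4 < 5 < 6 < 7 < 8 < 9. Listing each simplex with vertices in this order, K has dimension 3 with simplices:

  0-simplices (10): [0], [1], [2], [3], [4], [5], [6], [7], [8], [9]
  1-simplices (25): (25 of them)
  2-simplices (17): [0,2,4], [0,2,7], [0,4,7], [0,4,8], [0,5,8], [0,7,8], [1,2,4], [1,2,7], [1,4,7], [1,4,8], [1,5,6], [1,5,8], [1,7,8], [2,3,4], [2,4,7], [3,4,8], [4,7,8]
  3-simplices (4): [0,2,4,7], [0,4,7,8], [1,2,4,7], [1,4,7,8]

so the chain groups are C_0 ≅ Z^10, C_1 ≅ Z^25, C_2 ≅ Z^17, C_3 ≅ Z^4.

Boundary ∂_1: C_1 → C_0 sends each edge [p,q] (with p < q) to q − p. For instance
  ∂[4,8] = [8] − [4].
As a 10×25 matrix over Z this has rank 9, with invariant factors (1,1,1,1,1,1,1,1,1).

The boundary map ∂_2: C_2 → C_1 acts by ∂[p,q,r] = [q,r] − [p,r] + [p,q]. For instance
  ∂[1,2,4] = [2,4] − [1,4] + [1,2],
  ∂[2,4,7] = [4,7] − [2,7] + [2,4].
The 25×17 boundary matrix has rank 13 and Smith normal form diag(1,1,1,1,1,1,1,1,1,1,1,1,1).

Boundary ∂_3: C_3 → C_2 sends each 3-simplex σ to the alternating sum Σ_i (−1)^i (σ with its i-th vertex removed). For instance
  ∂[1,4,7,8] = [4,7,8] − [1,7,8] + [1,4,8] − [1,4,7],
  ∂[0,2,4,7] = [2,4,7] − [0,4,7] + [0,2,7] − [0,2,4].
The resulting 17×4 matrix has rank 4, and its Smith normal form has invariant factors (1,1,1,1).

Now H_k = ker ∂_k / im ∂_{k+1}, so:

  H_0: rank C_0 − rank ∂_1 = 10 − 9 = 1, and the invariant factors of ∂_1 are all 1, so H_0 ≅ Z.
  H_1: rank ker ∂_1 − rank ∂_2 = (25 − 9) − 13 = 3, and the invariant factors of ∂_2 are all 1, so H_1 ≅ Z^3.
  H_2: rank ker ∂_2 − rank ∂_3 = (17 − 13) − 4 = 0, and the invariant factors of ∂_3 are all 1, so H_2 ≅ 0.
  H_3: rank ker ∂_3 − rank ∂_4 = (4 − 4) − 0 = 0, and there is no ∂_4, so H_3 ≅ 0.

As a check, the Euler characteristic is 10 − 25 + 17 − 4 = -2, which agrees with 1 − 3 + 0 − 0 = -2.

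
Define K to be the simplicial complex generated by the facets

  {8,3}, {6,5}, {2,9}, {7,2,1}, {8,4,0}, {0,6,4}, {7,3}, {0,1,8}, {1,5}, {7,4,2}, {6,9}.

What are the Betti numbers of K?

b_0 = 1, b_1 = 4, b_2 = 0.

Take the total order 0 < 1 < 2 < 3 < 4 < 5 < 6 < 7 < 8 < 9 on the vertex set. Then K (dimension 2) consists of the simplices:

  0-simplices (10): [0], [1], [2], [3], [4], [5], [6], [7], [8], [9]
  1-simplices (18): [0,1], [0,4], [0,6], [0,8], [1,2], [1,5], [1,7], [1,8], [2,4], [2,7], [2,9], [3,7], [3,8], [4,6], [4,7], [4,8], [5,6], [6,9]
  2-simplices (5): [0,1,8], [0,4,6], [0,4,8], [1,2,7], [2,4,7]

giving chain groups C_0 ≅ Z^10, C_1 ≅ Z^18, C_2 ≅ Z^5.

∂_1: C_1 → C_0 maps an edge to its endpoints' difference, ∂[p,q] = q − p.
The 10×18 boundary matrix has rank 9 and Smith normal form diag(1,1,1,1,1,1,1,1,1).

The boundary map ∂_2: C_2 → C_1 maps a triangle to the signed sum of its edges. For instance
  ∂[0,1,8] = [1,8] − [0,8] + [0,1],
  ∂[1,2,7] = [2,7] − [1,7] + [1,2].
The resulting 18×5 matrix has rank 5, and its Smith normal form has invariant factors (1,1,1,1,1).

From H_k ≅ ker(∂_k) / im(∂_{k+1}) we obtain:

  H_0: rank C_0 − rank ∂_1 = 10 − 9 = 1, and the invariant factors of ∂_1 are all 1, so H_0 ≅ Z.
  H_1: rank ker ∂_1 − rank ∂_2 = (18 − 9) − 5 = 4, and the invariant factors of ∂_2 are all 1, so H_1 ≅ Z^4.
  H_2: rank ker ∂_2 − rank ∂_3 = (5 − 5) − 0 = 0, and there is no ∂_3, so H_2 ≅ 0.

Hence the Betti numbers are b_0 = 1, b_1 = 4, b_2 = 0.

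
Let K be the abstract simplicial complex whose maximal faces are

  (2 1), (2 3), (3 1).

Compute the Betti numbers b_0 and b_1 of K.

K has 3 vertices, 3 edges.
rank ∂_0 = 0, rank ∂_1 = 2 ⇒ b_0 = 3 − 0 − 2 = 1; all invariant factors of ∂_1 are 1 so no torsion. So H_0 = Z.
rank ∂_1 = 2, rank ∂_2 = 0 ⇒ b_1 = 3 − 2 − 0 = 1. So H_1 = Z.

b_0 = 1, b_1 = 1.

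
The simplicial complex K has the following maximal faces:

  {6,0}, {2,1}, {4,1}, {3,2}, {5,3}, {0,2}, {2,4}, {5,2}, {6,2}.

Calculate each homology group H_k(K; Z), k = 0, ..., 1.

We work with the vertex ordering 0 < 1 < 2 < 3 < 4 < 5 < 6. The simplices of K, each written with vertices in increasing order, are:

  0-simplices (7): [0], [1], [2], [3], [4], [5], [6]
  1-simplices (9): [0,2], [0,6], [1,2], [1,4], [2,3], [2,4], [2,5], [2,6], [3,5]

giving chain groups C_0 ≅ Z^7, C_1 ≅ Z^9.

The boundary map ∂_1: C_1 → C_0 maps an edge to its endpoints' difference, ∂[p,q] = q − p. For instance
  ∂[3,5] = [5] − [3].
The resulting 7×9 matrix has rank 6, and its Smith normal form has invariant factors (1,1,1,1,1,1).

Reading off H_k = ker ∂_k / im ∂_{k+1}:

  H_0: rank C_0 − rank ∂_1 = 7 − 6 = 1, and the invariant factors of ∂_1 are all 1, so H_0 = Z.
  H_1: rank ker ∂_1 − rank ∂_2 = (9 − 6) − 0 = 3, and there is no ∂_2, so H_1 = Z^3.

As a check, the Euler characteristic is 7 − 9 = -2, which agrees with 1 − 3 = -2.

H_0 = Z,  H_1 = Z^3.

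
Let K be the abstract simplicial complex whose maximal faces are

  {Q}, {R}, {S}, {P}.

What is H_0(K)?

H_0 = Z^4.

We work with the vertex ordering P < Q < R < S. The simplices of K, each written with vertices in increasing order, are:

  0-simplices (4): P, Q, R, S

giving chain groups C_0 ≅ Z^4.

Now H_k = ker ∂_k / im ∂_{k+1}, so:

  H_0: rank C_0 − rank ∂_1 = 4 − 0 = 4, and there is no ∂_1, so H_0 = Z^4.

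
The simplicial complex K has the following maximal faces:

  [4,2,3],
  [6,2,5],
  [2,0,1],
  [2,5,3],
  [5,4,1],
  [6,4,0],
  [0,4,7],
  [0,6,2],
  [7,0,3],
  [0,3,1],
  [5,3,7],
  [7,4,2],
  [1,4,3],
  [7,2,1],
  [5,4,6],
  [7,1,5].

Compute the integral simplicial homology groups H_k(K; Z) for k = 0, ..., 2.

Fix the vertex order 0 < 1 < 2 < 3 < 4 < 5 < 6 < 7 and write every simplex with vertices in increasing order. Then dim K = 2 and the simplices of K are:

  0-simplices (8): [0], [1], [2], [3], [4], [5], [6], [7]
  1-simplices (24): (24 of them)
  2-simplices (16): [0,1,2], [0,1,3], [0,2,6], [0,3,7], [0,4,6], [0,4,7], [1,2,7], [1,3,4], [1,4,5], [1,5,7], [2,3,4], [2,3,5], [2,4,7], [2,5,6], [3,5,7], [4,5,6]

Hence C_0 ≅ Z^8, C_1 ≅ Z^24, C_2 ≅ Z^16.

∂_1: C_1 → C_0 maps an edge to its endpoints' difference, ∂[p,q] = q − p. For instance
  ∂[4,6] = [6] − [4].
The 8×24 boundary matrix has rank 7 and Smith normal form diag(1,1,1,1,1,1,1).

The boundary map ∂_2: C_2 → C_1 acts by ∂[p,q,r] = [q,r] − [p,r] + [p,q]. For instance
  ∂[2,4,7] = [4,7] − [2,7] + [2,4],
  ∂[2,5,6] = [5,6] − [2,6] + [2,5].
The resulting 24×16 matrix has rank 15, and its Smith normal form has invariant factors (1,1,1,1,1,1,1,1,1,1,1,1,1,1,1).

Reading off H_k = ker ∂_k / im ∂_{k+1}:

  H_0: rank C_0 − rank ∂_1 = 8 − 7 = 1, and the invariant factors of ∂_1 are all 1, so H_0 = Z.
  H_1: rank ker ∂_1 − rank ∂_2 = (24 − 7) − 15 = 2, and the invariant factors of ∂_2 are all 1, so H_1 = Z^2.
  H_2: rank ker ∂_2 − rank ∂_3 = (16 − 15) − 0 = 1, and there is no ∂_3, so H_2 = Z.

H_0 ≅ Z,  H_1 ≅ Z^2,  H_2 ≅ Z.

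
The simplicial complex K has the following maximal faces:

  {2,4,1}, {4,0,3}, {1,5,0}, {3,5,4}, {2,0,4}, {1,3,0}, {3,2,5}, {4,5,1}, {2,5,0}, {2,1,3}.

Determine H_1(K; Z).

H_1 = Z/2Z.

We work with the vertex ordering 0 < 1 < 2 < 3 < 4 < 5. The simplices of K, each written with vertices in increasing order, are:

  0-simplices (6): [0], [1], [2], [3], [4], [5]
  1-simplices (15): [0,1], [0,2], [0,3], [0,4], [0,5], [1,2], [1,3], [1,4], [1,5], [2,3], [2,4], [2,5], [3,4], [3,5], [4,5]
  2-simplices (10): [0,1,3], [0,1,5], [0,2,4], [0,2,5], [0,3,4], [1,2,3], [1,2,4], [1,4,5], [2,3,5], [3,4,5]

giving chain groups C_0 ≅ Z^6, C_1 ≅ Z^15, C_2 ≅ Z^10.

The boundary map ∂_1: C_1 → C_0 maps an edge to its endpoints' difference, ∂[p,q] = q − p.
The resulting 6×15 matrix has rank 5, and its Smith normal form has invariant factors (1,1,1,1,1).

∂_2: C_2 → C_1 acts by ∂[p,q,r] = [q,r] − [p,r] + [p,q]. For instance
  ∂[0,3,4] = [3,4] − [0,4] + [0,3],
  ∂[3,4,5] = [4,5] − [3,5] + [3,4].
The resulting 15×10 matrix has rank 10, and its Smith normal form has invariant factors (1,1,1,1,1,1,1,1,1,2).

From H_k ≅ ker(∂_k) / im(∂_{k+1}) we obtain:

  H_1: rank ker ∂_1 − rank ∂_2 = (15 − 5) − 10 = 0, and ∂_2 has invariant factor 2 > 1, so H_1 = Z/2Z.

(K is a triangulation of the real projective plane RP^2.)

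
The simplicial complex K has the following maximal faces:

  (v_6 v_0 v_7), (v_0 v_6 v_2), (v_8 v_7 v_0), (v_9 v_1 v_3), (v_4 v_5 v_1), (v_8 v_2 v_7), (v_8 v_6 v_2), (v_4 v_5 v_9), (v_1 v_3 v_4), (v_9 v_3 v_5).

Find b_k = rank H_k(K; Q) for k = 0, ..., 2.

b_0 = 2, b_1 = 2, b_2 = 0.

K has 10 vertices, 20 edges, 10 triangles.
rank ∂_0 = 0, rank ∂_1 = 8 ⇒ b_0 = 10 − 0 − 8 = 2; all invariant factors of ∂_1 are 1 so no torsion. So H_0 ≅ Z^2.
rank ∂_1 = 8, rank ∂_2 = 10 ⇒ b_1 = 20 − 8 − 10 = 2; all invariant factors of ∂_2 are 1 so no torsion. So H_1 ≅ Z^2.
rank ∂_2 = 10, rank ∂_3 = 0 ⇒ b_2 = 10 − 10 − 0 = 0. So H_2 ≅ 0.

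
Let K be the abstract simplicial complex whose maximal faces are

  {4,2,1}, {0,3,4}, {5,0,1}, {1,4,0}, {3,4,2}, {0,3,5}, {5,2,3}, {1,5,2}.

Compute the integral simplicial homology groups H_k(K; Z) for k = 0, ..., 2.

Order the vertices as 0 < 1 < 2 < 3 < 4 < 5. Listing each simplex with vertices in this order, K has dimension 2 with simplices:

  0-simplices (6): [0], [1], [2], [3], [4], [5]
  1-simplices (12): [0,1], [0,3], [0,4], [0,5], [1,2], [1,4], [1,5], [2,3], [2,4], [2,5], [3,4], [3,5]
  2-simplices (8): [0,1,4], [0,1,5], [0,3,4], [0,3,5], [1,2,4], [1,2,5], [2,3,4], [2,3,5]

so the chain groups are C_0 ≅ Z^6, C_1 ≅ Z^12, C_2 ≅ Z^8.

The boundary map ∂_1: C_1 → C_0 sends each edge [p,q] (with p < q) to q − p.
This gives a 6×12 integer matrix of rank 5; reducing to Smith normal form yields diagonal entries (1,1,1,1,1).

∂_2: C_2 → C_1 sends each 2-simplex [p,q,r] to [q,r] − [p,r] + [p,q]. For instance
  ∂[1,2,4] = [2,4] − [1,4] + [1,2],
  ∂[2,3,4] = [3,4] − [2,4] + [2,3].
The 12×8 boundary matrix has rank 7 and Smith normal form diag(1,1,1,1,1,1,1).

Computing H_k = (kernel of ∂_k) / (image of ∂_{k+1}):

  H_0: rank C_0 − rank ∂_1 = 6 − 5 = 1, and the invariant factors of ∂_1 are all 1, so H_0 = Z.
  H_1: rank ker ∂_1 − rank ∂_2 = (12 − 5) − 7 = 0, and the invariant factors of ∂_2 are all 1, so H_1 = 0.
  H_2: rank ker ∂_2 − rank ∂_3 = (8 − 7) − 0 = 1, and there is no ∂_3, so H_2 = Z.

H_0 ≅ Z,  H_1 = 0,  H_2 ≅ Z.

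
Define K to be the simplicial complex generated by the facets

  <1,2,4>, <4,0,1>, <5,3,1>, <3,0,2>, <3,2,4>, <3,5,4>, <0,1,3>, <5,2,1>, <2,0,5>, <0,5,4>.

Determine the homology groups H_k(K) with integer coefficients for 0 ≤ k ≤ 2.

Fix the vertex order 0 < 1 < 2 < 3 < 4 < 5 and write every simplex with vertices in increasing order. Then dim K = 2 and the simplices of K are:

  0-simplices (6): [0], [1], [2], [3], [4], [5]
  1-simplices (15): [0,1], [0,2], [0,3], [0,4], [0,5], [1,2], [1,3], [1,4], [1,5], [2,3], [2,4], [2,5], [3,4], [3,5], [4,5]
  2-simplices (10): [0,1,3], [0,1,4], [0,2,3], [0,2,5], [0,4,5], [1,2,4], [1,2,5], [1,3,5], [2,3,4], [3,4,5]

Hence C_0 ≅ Z^6, C_1 ≅ Z^15, C_2 ≅ Z^10.

Boundary ∂_1: C_1 → C_0 sends each edge [p,q] (with p < q) to q − p. For instance
  ∂[2,3] = [3] − [2].
The 6×15 boundary matrix has rank 5 and Smith normal form diag(1,1,1,1,1).

The boundary map ∂_2: C_2 → C_1 acts by ∂[p,q,r] = [q,r] − [p,r] + [p,q]. For instance
  ∂[0,1,3] = [1,3] − [0,3] + [0,1],
  ∂[0,1,4] = [1,4] − [0,4] + [0,1].
This gives a 15×10 integer matrix of rank 10; reducing to Smith normal form yields diagonal entries (1,1,1,1,1,1,1,1,1,2).

From H_k ≅ ker(∂_k) / im(∂_{k+1}) we obtain:

  H_0: rank C_0 − rank ∂_1 = 6 − 5 = 1, and the invariant factors of ∂_1 are all 1, so H_0 = Z.
  H_1: rank ker ∂_1 − rank ∂_2 = (15 − 5) − 10 = 0, and ∂_2 has invariant factor 2 > 1, so H_1 = Z/2.
  H_2: rank ker ∂_2 − rank ∂_3 = (10 − 10) − 0 = 0, and there is no ∂_3, so H_2 = 0.

As a check, the Euler characteristic is 6 − 15 + 10 = 1, which agrees with 1 − 0 + 0 = 1.
(K is a triangulation of the real projective plane RP^2.)

H_0 ≅ Z,  H_1 ≅ Z/2,  H_2 = 0.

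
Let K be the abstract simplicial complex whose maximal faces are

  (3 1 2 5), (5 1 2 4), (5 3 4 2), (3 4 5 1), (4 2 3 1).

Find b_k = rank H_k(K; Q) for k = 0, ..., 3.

K has 5 vertices, 10 edges, 10 triangles, 5 3-simplices.
rank ∂_0 = 0, rank ∂_1 = 4 ⇒ b_0 = 5 − 0 − 4 = 1; all invariant factors of ∂_1 are 1 so no torsion. So H_0 = Z.
rank ∂_1 = 4, rank ∂_2 = 6 ⇒ b_1 = 10 − 4 − 6 = 0; all invariant factors of ∂_2 are 1 so no torsion. So H_1 = 0.
rank ∂_2 = 6, rank ∂_3 = 4 ⇒ b_2 = 10 − 6 − 4 = 0; all invariant factors of ∂_3 are 1 so no torsion. So H_2 = 0.
rank ∂_3 = 4, rank ∂_4 = 0 ⇒ b_3 = 5 − 4 − 0 = 1. So H_3 = Z.

b_0 = 1, b_1 = 0, b_2 = 0, b_3 = 1.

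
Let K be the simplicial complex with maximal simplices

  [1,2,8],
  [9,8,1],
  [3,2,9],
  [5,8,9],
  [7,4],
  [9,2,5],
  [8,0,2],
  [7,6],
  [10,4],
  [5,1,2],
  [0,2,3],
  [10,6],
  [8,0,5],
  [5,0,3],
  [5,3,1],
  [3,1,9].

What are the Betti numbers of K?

Fix the vertex order 0 < 1 < 2 < 3 < 4 < 5 < 6 < 7 < 8 < 9 < 10 and write every simplex with vertices in increasing order. Then dim K = 2 and the simplices of K are:

  0-simplices (11): [0], [1], [2], [3], [4], [5], [6], [7], [8], [9], [10]
  1-simplices (22): [0,2], [0,3], [0,5], [0,8], [1,2], [1,3], [1,5], [1,8], [1,9], [2,3], [2,5], [2,8], [2,9], [3,5], [3,9], [4,7], [4,10], [5,8], [5,9], [6,7], [6,10], [8,9]
  2-simplices (12): [0,2,3], [0,2,8], [0,3,5], [0,5,8], [1,2,5], [1,2,8], [1,3,5], [1,3,9], [1,8,9], [2,3,9], [2,5,9], [5,8,9]

so the chain groups are C_0 ≅ Z^11, C_1 ≅ Z^22, C_2 ≅ Z^12.

The boundary map ∂_1: C_1 → C_0 is given by ∂[p,q] = [q] − [p].
This gives a 11×22 integer matrix of rank 9; reducing to Smith normal form yields diagonal entries (1,1,1,1,1,1,1,1,1).

∂_2: C_2 → C_1 maps a triangle to the signed sum of its edges. For instance
  ∂[0,2,3] = [2,3] − [0,3] + [0,2],
  ∂[1,2,5] = [2,5] − [1,5] + [1,2].
The 22×12 boundary matrix has rank 12 and Smith normal form diag(1,1,1,1,1,1,1,1,1,1,1,2).

Reading off H_k = ker ∂_k / im ∂_{k+1}:

  H_0: rank C_0 − rank ∂_1 = 11 − 9 = 2, and the invariant factors of ∂_1 are all 1, so H_0 ≅ Z^2.
  H_1: rank ker ∂_1 − rank ∂_2 = (22 − 9) − 12 = 1, and ∂_2 has invariant factor 2 > 1, so H_1 ≅ Z ⊕ Z/2Z.
  H_2: rank ker ∂_2 − rank ∂_3 = (12 − 12) − 0 = 0, and there is no ∂_3, so H_2 ≅ 0.

As a check, the Euler characteristic is 11 − 22 + 12 = 1, which agrees with 2 − 1 + 0 = 1.

Hence the Betti numbers are b_0 = 2, b_1 = 1, b_2 = 0.

b_0 = 2, b_1 = 1, b_2 = 0.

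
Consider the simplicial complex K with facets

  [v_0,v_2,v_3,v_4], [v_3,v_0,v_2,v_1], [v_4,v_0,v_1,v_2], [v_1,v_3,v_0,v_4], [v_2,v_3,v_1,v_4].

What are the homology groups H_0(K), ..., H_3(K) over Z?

Order the vertices as v_0 < v_1 < v_2 < v_3 < v_4. Listing each simplex with vertices in this order, K has dimension 3 with simplices:

  0-simplices (5): [v_0], [v_1], [v_2], [v_3], [v_4]
  1-simplices (10): [v_0,v_1], [v_0,v_2], [v_0,v_3], [v_0,v_4], [v_1,v_2], [v_1,v_3], [v_1,v_4], [v_2,v_3], [v_2,v_4], [v_3,v_4]
  2-simplices (10): [v_0,v_1,v_2], [v_0,v_1,v_3], [v_0,v_1,v_4], [v_0,v_2,v_3], [v_0,v_2,v_4], [v_0,v_3,v_4], [v_1,v_2,v_3], [v_1,v_2,v_4], [v_1,v_3,v_4], [v_2,v_3,v_4]
  3-simplices (5): [v_0,v_1,v_2,v_3], [v_0,v_1,v_2,v_4], [v_0,v_1,v_3,v_4], [v_0,v_2,v_3,v_4], [v_1,v_2,v_3,v_4]

giving chain groups C_0 ≅ Z^5, C_1 ≅ Z^10, C_2 ≅ Z^10, C_3 ≅ Z^5.

Boundary ∂_1: C_1 → C_0 is given by ∂[p,q] = [q] − [p]. For instance
  ∂[v_0,v_3] = [v_3] − [v_0].
This gives a 5×10 integer matrix of rank 4; reducing to Smith normal form yields diagonal entries (1,1,1,1).

∂_2: C_2 → C_1 maps a triangle to the signed sum of its edges. For instance
  ∂[v_1,v_3,v_4] = [v_3,v_4] − [v_1,v_4] + [v_1,v_3],
  ∂[v_0,v_2,v_3] = [v_2,v_3] − [v_0,v_3] + [v_0,v_2].
The 10×10 boundary matrix has rank 6 and Smith normal form diag(1,1,1,1,1,1).

∂_3: C_3 → C_2 sends each 3-simplex σ to the alternating sum Σ_i (−1)^i (σ with its i-th vertex removed). For instance
  ∂[v_0,v_1,v_2,v_4] = [v_1,v_2,v_4] − [v_0,v_2,v_4] + [v_0,v_1,v_4] − [v_0,v_1,v_2],
  ∂[v_0,v_2,v_3,v_4] = [v_2,v_3,v_4] − [v_0,v_3,v_4] + [v_0,v_2,v_4] − [v_0,v_2,v_3].
The resulting 10×5 matrix has rank 4, and its Smith normal form has invariant factors (1,1,1,1).

Reading off H_k = ker ∂_k / im ∂_{k+1}:

  H_0: rank C_0 − rank ∂_1 = 5 − 4 = 1, and the invariant factors of ∂_1 are all 1, so H_0 ≅ Z.
  H_1: rank ker ∂_1 − rank ∂_2 = (10 − 4) − 6 = 0, and the invariant factors of ∂_2 are all 1, so H_1 ≅ 0.
  H_2: rank ker ∂_2 − rank ∂_3 = (10 − 6) − 4 = 0, and the invariant factors of ∂_3 are all 1, so H_2 ≅ 0.
  H_3: rank ker ∂_3 − rank ∂_4 = (5 − 4) − 0 = 1, and there is no ∂_4, so H_3 ≅ Z.

H_0 = Z,  H_1 = 0,  H_2 = 0,  H_3 = Z.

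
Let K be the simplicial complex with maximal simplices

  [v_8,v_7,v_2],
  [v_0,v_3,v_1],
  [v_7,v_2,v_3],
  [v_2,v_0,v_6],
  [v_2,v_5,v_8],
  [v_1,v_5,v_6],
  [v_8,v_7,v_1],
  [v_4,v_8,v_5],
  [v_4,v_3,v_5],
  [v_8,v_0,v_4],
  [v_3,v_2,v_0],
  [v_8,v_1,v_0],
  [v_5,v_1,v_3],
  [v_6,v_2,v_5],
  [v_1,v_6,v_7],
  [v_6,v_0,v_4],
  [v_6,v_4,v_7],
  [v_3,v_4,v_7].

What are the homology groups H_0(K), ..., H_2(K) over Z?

Fix the vertex order v_0 < v_1 < v_2 < v_3 < v_4 < v_5 < v_6 < v_7 < v_8 and write every simplex with vertices in increasing order. Then dim K = 2 and the simplices of K are:

  0-simplices (9): [v_0], [v_1], [v_2], [v_3], [v_4], [v_5], [v_6], [v_7], [v_8]
  1-simplices (27): (27 of them)
  2-simplices (18): (18 of them)

giving chain groups C_0 ≅ Z^9, C_1 ≅ Z^27, C_2 ≅ Z^18.

∂_1: C_1 → C_0 is given by ∂[p,q] = [q] − [p]. For instance
  ∂[v_1,v_8] = [v_8] − [v_1].
This gives a 9×27 integer matrix of rank 8; reducing to Smith normal form yields diagonal entries (1,1,1,1,1,1,1,1).

Boundary ∂_2: C_2 → C_1 acts by ∂[p,q,r] = [q,r] − [p,r] + [p,q]. For instance
  ∂[v_2,v_5,v_6] = [v_5,v_6] − [v_2,v_6] + [v_2,v_5],
  ∂[v_1,v_5,v_6] = [v_5,v_6] − [v_1,v_6] + [v_1,v_5].
As a 27×18 matrix over Z this has rank 17, with invariant factors (1,1,1,1,1,1,1,1,1,1,1,1,1,1,1,1,1).

Reading off H_k = ker ∂_k / im ∂_{k+1}:

  H_0: rank C_0 − rank ∂_1 = 9 − 8 = 1, and the invariant factors of ∂_1 are all 1, so H_0 = Z.
  H_1: rank ker ∂_1 − rank ∂_2 = (27 − 8) − 17 = 2, and the invariant factors of ∂_2 are all 1, so H_1 = Z^2.
  H_2: rank ker ∂_2 − rank ∂_3 = (18 − 17) − 0 = 1, and there is no ∂_3, so H_2 = Z.

(K is a triangulation of the torus T^2.)

H_0 ≅ Z,  H_1 ≅ Z^2,  H_2 ≅ Z.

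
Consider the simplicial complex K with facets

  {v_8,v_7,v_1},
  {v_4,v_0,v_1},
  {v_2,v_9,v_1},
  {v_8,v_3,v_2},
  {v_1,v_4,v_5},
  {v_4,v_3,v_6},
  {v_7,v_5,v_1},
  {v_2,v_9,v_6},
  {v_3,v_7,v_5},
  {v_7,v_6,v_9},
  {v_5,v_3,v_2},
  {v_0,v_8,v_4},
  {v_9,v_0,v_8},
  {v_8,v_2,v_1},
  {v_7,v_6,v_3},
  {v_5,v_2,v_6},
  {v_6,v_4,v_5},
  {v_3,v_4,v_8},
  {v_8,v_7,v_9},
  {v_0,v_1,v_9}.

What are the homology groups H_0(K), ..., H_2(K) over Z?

H_0 ≅ Z,  H_1 ≅ Z ⊕ Z/2Z,  H_2 = 0.

Fix the vertex order v_0 < v_1 < v_2 < v_3 < v_4 < v_5 < v_6 < v_7 < v_8 < v_9 and write every simplex with vertices in increasing order. Then dim K = 2 and the simplices of K are:

  0-simplices (10): [v_0], [v_1], [v_2], [v_3], [v_4], [v_5], [v_6], [v_7], [v_8], [v_9]
  1-simplices (30): (30 of them)
  2-simplices (20): (20 of them)

Hence C_0 ≅ Z^10, C_1 ≅ Z^30, C_2 ≅ Z^20.

∂_1: C_1 → C_0 maps an edge to its endpoints' difference, ∂[p,q] = q − p.
This gives a 10×30 integer matrix of rank 9; reducing to Smith normal form yields diagonal entries (1,1,1,1,1,1,1,1,1).

Boundary ∂_2: C_2 → C_1 sends each 2-simplex [p,q,r] to [q,r] − [p,r] + [p,q]. For instance
  ∂[v_1,v_2,v_8] = [v_2,v_8] − [v_1,v_8] + [v_1,v_2],
  ∂[v_7,v_8,v_9] = [v_8,v_9] − [v_7,v_9] + [v_7,v_8].
The resulting 30×20 matrix has rank 20, and its Smith normal form has invariant factors (1,1,1,1,1,1,1,1,1,1,1,1,1,1,1,1,1,1,1,2).

Reading off H_k = ker ∂_k / im ∂_{k+1}:

  H_0: rank C_0 − rank ∂_1 = 10 − 9 = 1, and the invariant factors of ∂_1 are all 1, so H_0 = Z.
  H_1: rank ker ∂_1 − rank ∂_2 = (30 − 9) − 20 = 1, and ∂_2 has invariant factor 2 > 1, so H_1 = Z ⊕ Z/2Z.
  H_2: rank ker ∂_2 − rank ∂_3 = (20 − 20) − 0 = 0, and there is no ∂_3, so H_2 = 0.

As a check, the Euler characteristic is 10 − 30 + 20 = 0, which agrees with 1 − 1 + 0 = 0.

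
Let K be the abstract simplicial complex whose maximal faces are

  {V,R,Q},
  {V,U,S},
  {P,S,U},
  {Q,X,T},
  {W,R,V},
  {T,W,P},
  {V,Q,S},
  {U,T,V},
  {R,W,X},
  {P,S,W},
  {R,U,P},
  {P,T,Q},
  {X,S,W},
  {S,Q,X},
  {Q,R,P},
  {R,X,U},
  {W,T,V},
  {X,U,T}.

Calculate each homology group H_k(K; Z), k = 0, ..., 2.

Fix the vertex order P < Q < R < S < T < U < V < W < X and write every simplex with vertices in increasing order. Then dim K = 2 and the simplices of K are:

  0-simplices (9): P, Q, R, S, T, U, V, W, X
  1-simplices (27): PQ, PR, PS, PT, PU, PW, QR, QS, QT, QV, QX, RU, RV, RW, RX, SU, SV, SW, SX, TU, TV, TW, TX, UV, UX, VW, WX
  2-simplices (18): PQR, PQT, PRU, PSU, PSW, PTW, QRV, QSV, QSX, QTX, RUX, RVW, RWX, SUV, SWX, TUV, TUX, TVW

so the chain groups are C_0 ≅ Z^9, C_1 ≅ Z^27, C_2 ≅ Z^18.

∂_1: C_1 → C_0 sends each edge [p,q] (with p < q) to q − p.
As a 9×27 matrix over Z this has rank 8, with invariant factors (1,1,1,1,1,1,1,1).

The boundary map ∂_2: C_2 → C_1 sends each 2-simplex [p,q,r] to [q,r] − [p,r] + [p,q]. For instance
  ∂PSU = SU − PU + PS,
  ∂PSW = SW − PW + PS.
This gives a 27×18 integer matrix of rank 17; reducing to Smith normal form yields diagonal entries (1,1,1,1,1,1,1,1,1,1,1,1,1,1,1,1,1).

Computing H_k = (kernel of ∂_k) / (image of ∂_{k+1}):

  H_0: rank C_0 − rank ∂_1 = 9 − 8 = 1, and the invariant factors of ∂_1 are all 1, so H_0 ≅ Z.
  H_1: rank ker ∂_1 − rank ∂_2 = (27 − 8) − 17 = 2, and the invariant factors of ∂_2 are all 1, so H_1 ≅ Z^2.
  H_2: rank ker ∂_2 − rank ∂_3 = (18 − 17) − 0 = 1, and there is no ∂_3, so H_2 ≅ Z.

H_0 ≅ Z,  H_1 ≅ Z^2,  H_2 ≅ Z.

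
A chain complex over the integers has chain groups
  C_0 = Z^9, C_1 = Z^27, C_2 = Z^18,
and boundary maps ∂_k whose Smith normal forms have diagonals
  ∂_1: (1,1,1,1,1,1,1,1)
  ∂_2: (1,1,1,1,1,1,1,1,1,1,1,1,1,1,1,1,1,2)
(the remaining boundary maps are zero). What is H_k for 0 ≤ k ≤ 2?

H_0 ≅ Z,  H_1 ≅ Z ⊕ Z_2,  H_2 = 0.

H_0: b_0 = 9 − 0 − 8 = 1; torsion from ∂_1 factors > 1: none. So H_0 ≅ Z.
H_1: b_1 = 27 − 8 − 18 = 1; torsion from ∂_2 factors > 1: [2]. So H_1 ≅ Z ⊕ Z_2.
H_2: b_2 = 18 − 18 − 0 = 0; torsion from ∂_3 factors > 1: none. So H_2 ≅ 0.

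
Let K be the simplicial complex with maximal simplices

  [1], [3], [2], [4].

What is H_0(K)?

H_0 ≅ Z^4.

Fix the vertex order 1 < 2 < 3 < 4 and write every simplex with vertices in increasing order. Then dim K = 0 and the simplices of K are:

  0-simplices (4): [1], [2], [3], [4]

Hence C_0 ≅ Z^4.

Now H_k = ker ∂_k / im ∂_{k+1}, so:

  H_0: rank C_0 − rank ∂_1 = 4 − 0 = 4, and there is no ∂_1, so H_0 ≅ Z^4.

(K is a triangulation of a set of 4 points.)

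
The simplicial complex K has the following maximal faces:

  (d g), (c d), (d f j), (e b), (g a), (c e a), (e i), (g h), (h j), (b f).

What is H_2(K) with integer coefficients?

Fix the vertex order a < b < c < d < e < f < g < h < i < j and write every simplex with vertices in increasing order. Then dim K = 2 and the simplices of K are:

  0-simplices (10): a, b, c, d, e, f, g, h, i, j
  1-simplices (14): ac, ae, ag, be, bf, cd, ce, df, dg, dj, ei, fj, gh, hj
  2-simplices (2): ace, dfj

Hence C_0 ≅ Z^10, C_1 ≅ Z^14, C_2 ≅ Z^2.

Boundary ∂_1: C_1 → C_0 sends each edge [p,q] (with p < q) to q − p. For instance
  ∂be = e − b.
The 10×14 boundary matrix has rank 9 and Smith normal form diag(1,1,1,1,1,1,1,1,1).

The boundary map ∂_2: C_2 → C_1 maps a triangle to the signed sum of its edges. For instance
  ∂dfj = fj − dj + df,
  ∂ace = ce − ae + ac.
As a 14×2 matrix over Z this has rank 2, with invariant factors (1,1).

Now H_k = ker ∂_k / im ∂_{k+1}, so:

  H_2: rank ker ∂_2 − rank ∂_3 = (2 − 2) − 0 = 0, and there is no ∂_3, so H_2 ≅ 0.

H_2 ≅ 0.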